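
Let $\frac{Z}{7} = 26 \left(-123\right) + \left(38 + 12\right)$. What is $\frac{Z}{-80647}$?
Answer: $\frac{3148}{11521} \approx 0.27324$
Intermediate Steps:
$Z = -22036$ ($Z = 7 \left(26 \left(-123\right) + \left(38 + 12\right)\right) = 7 \left(-3198 + 50\right) = 7 \left(-3148\right) = -22036$)
$\frac{Z}{-80647} = - \frac{22036}{-80647} = \left(-22036\right) \left(- \frac{1}{80647}\right) = \frac{3148}{11521}$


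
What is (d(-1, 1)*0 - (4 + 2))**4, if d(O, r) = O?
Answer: 1296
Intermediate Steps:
(d(-1, 1)*0 - (4 + 2))**4 = (-1*0 - (4 + 2))**4 = (0 - 1*6)**4 = (0 - 6)**4 = (-6)**4 = 1296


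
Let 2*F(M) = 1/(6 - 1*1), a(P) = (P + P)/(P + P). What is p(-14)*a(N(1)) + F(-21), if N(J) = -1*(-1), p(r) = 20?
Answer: 201/10 ≈ 20.100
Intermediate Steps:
N(J) = 1
a(P) = 1 (a(P) = (2*P)/((2*P)) = (2*P)*(1/(2*P)) = 1)
F(M) = ⅒ (F(M) = 1/(2*(6 - 1*1)) = 1/(2*(6 - 1)) = (½)/5 = (½)*(⅕) = ⅒)
p(-14)*a(N(1)) + F(-21) = 20*1 + ⅒ = 20 + ⅒ = 201/10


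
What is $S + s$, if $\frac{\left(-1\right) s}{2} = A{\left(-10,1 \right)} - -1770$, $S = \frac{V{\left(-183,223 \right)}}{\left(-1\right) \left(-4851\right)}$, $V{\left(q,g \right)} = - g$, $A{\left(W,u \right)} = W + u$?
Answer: $- \frac{17085445}{4851} \approx -3522.0$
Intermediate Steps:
$S = - \frac{223}{4851}$ ($S = \frac{\left(-1\right) 223}{\left(-1\right) \left(-4851\right)} = - \frac{223}{4851} \approx -0.04597$)
$s = -3522$ ($s = - 2 \left(\left(-10 + 1\right) - -1770\right) = - 2 \left(-9 + 1770\right) = \left(-2\right) 1761 = -3522$)
$S + s = - \frac{223}{4851} - 3522 = - \frac{17085445}{4851}$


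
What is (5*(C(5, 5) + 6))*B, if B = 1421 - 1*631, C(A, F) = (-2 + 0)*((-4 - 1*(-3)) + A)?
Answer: -7900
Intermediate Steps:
C(A, F) = 2 - 2*A (C(A, F) = -2*((-4 + 3) + A) = -2*(-1 + A) = 2 - 2*A)
B = 790 (B = 1421 - 631 = 790)
(5*(C(5, 5) + 6))*B = (5*((2 - 2*5) + 6))*790 = (5*((2 - 10) + 6))*790 = (5*(-8 + 6))*790 = (5*(-2))*790 = -10*790 = -7900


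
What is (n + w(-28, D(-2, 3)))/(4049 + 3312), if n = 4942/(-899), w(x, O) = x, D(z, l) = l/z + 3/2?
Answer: -30114/6617539 ≈ -0.0045506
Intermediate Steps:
D(z, l) = 3/2 + l/z (D(z, l) = l/z + 3*(½) = l/z + 3/2 = 3/2 + l/z)
n = -4942/899 (n = 4942*(-1/899) = -4942/899 ≈ -5.4972)
(n + w(-28, D(-2, 3)))/(4049 + 3312) = (-4942/899 - 28)/(4049 + 3312) = -30114/899/7361 = -30114/899*1/7361 = -30114/6617539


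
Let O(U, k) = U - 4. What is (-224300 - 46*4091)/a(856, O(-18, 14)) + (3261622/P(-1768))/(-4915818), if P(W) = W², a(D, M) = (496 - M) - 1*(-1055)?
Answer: -18752226060790991/71510915691072 ≈ -262.23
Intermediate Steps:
O(U, k) = -4 + U
a(D, M) = 1551 - M (a(D, M) = (496 - M) + 1055 = 1551 - M)
(-224300 - 46*4091)/a(856, O(-18, 14)) + (3261622/P(-1768))/(-4915818) = (-224300 - 46*4091)/(1551 - (-4 - 18)) + (3261622/((-1768)²))/(-4915818) = (-224300 - 188186)/(1551 - 1*(-22)) + (3261622/3125824)*(-1/4915818) = -412486/(1551 + 22) + (3261622*(1/3125824))*(-1/4915818) = -412486/1573 + (125447/120224)*(-1/4915818) = -412486*1/1573 - 125447/590999303232 = -412486/1573 - 125447/590999303232 = -18752226060790991/71510915691072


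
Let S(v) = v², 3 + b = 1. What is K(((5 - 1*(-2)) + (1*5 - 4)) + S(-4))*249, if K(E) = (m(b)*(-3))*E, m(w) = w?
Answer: 35856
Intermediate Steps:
b = -2 (b = -3 + 1 = -2)
K(E) = 6*E (K(E) = (-2*(-3))*E = 6*E)
K(((5 - 1*(-2)) + (1*5 - 4)) + S(-4))*249 = (6*(((5 - 1*(-2)) + (1*5 - 4)) + (-4)²))*249 = (6*(((5 + 2) + (5 - 4)) + 16))*249 = (6*((7 + 1) + 16))*249 = (6*(8 + 16))*249 = (6*24)*249 = 144*249 = 35856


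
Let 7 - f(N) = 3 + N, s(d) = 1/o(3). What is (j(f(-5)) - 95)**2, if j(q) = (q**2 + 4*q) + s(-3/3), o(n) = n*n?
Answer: 39601/81 ≈ 488.90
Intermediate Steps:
o(n) = n**2
s(d) = 1/9 (s(d) = 1/(3**2) = 1/9)
f(N) = 4 - N (f(N) = 7 - (3 + N) = 7 + (-3 - N) = 4 - N)
j(q) = 1/9 + q**2 + 4*q (j(q) = (q**2 + 4*q) + 1/9 = 1/9 + q**2 + 4*q)
(j(f(-5)) - 95)**2 = ((1/9 + (4 - 1*(-5))**2 + 4*(4 - 1*(-5))) - 95)**2 = ((1/9 + (4 + 5)**2 + 4*(4 + 5)) - 95)**2 = ((1/9 + 9**2 + 4*9) - 95)**2 = ((1/9 + 81 + 36) - 95)**2 = (1054/9 - 95)**2 = (199/9)**2 = 39601/81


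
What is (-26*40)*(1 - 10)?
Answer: 9360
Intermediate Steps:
(-26*40)*(1 - 10) = -1040*(-9) = 9360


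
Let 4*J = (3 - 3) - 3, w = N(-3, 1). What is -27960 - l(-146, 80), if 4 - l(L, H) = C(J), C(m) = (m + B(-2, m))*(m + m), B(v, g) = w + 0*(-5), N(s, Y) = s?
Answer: -223667/8 ≈ -27958.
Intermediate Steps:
w = -3
J = -3/4 (J = ((3 - 3) - 3)/4 = (0 - 3)/4 = (1/4)*(-3) = -3/4 ≈ -0.75000)
B(v, g) = -3 (B(v, g) = -3 + 0*(-5) = -3 + 0 = -3)
C(m) = 2*m*(-3 + m) (C(m) = (m - 3)*(m + m) = (-3 + m)*(2*m) = 2*m*(-3 + m))
l(L, H) = -13/8 (l(L, H) = 4 - 2*(-3)*(-3 - 3/4)/4 = 4 - 2*(-3)*(-15)/(4*4) = 4 - 1*45/8 = 4 - 45/8 = -13/8)
-27960 - l(-146, 80) = -27960 - 1*(-13/8) = -27960 + 13/8 = -223667/8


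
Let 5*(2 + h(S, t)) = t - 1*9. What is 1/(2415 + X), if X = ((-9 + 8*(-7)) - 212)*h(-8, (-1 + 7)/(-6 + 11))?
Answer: 25/85028 ≈ 0.00029402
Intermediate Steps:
h(S, t) = -19/5 + t/5 (h(S, t) = -2 + (t - 1*9)/5 = -2 + (t - 9)/5 = -2 + (-9 + t)/5 = -2 + (-9/5 + t/5) = -19/5 + t/5)
X = 24653/25 (X = ((-9 + 8*(-7)) - 212)*(-19/5 + ((-1 + 7)/(-6 + 11))/5) = ((-9 - 56) - 212)*(-19/5 + (6/5)/5) = (-65 - 212)*(-19/5 + (6*(⅕))/5) = -277*(-19/5 + (⅕)*(6/5)) = -277*(-19/5 + 6/25) = -277*(-89/25) = 24653/25 ≈ 986.12)
1/(2415 + X) = 1/(2415 + 24653/25) = 1/(85028/25) = 25/85028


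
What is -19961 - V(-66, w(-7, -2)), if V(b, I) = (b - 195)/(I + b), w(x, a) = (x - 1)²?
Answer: -40183/2 ≈ -20092.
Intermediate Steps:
w(x, a) = (-1 + x)²
V(b, I) = (-195 + b)/(I + b)
-19961 - V(-66, w(-7, -2)) = -19961 - (-195 - 66)/((-1 - 7)² - 66) = -19961 - (-261)/((-8)² - 66) = -19961 - (-261)/(64 - 66) = -19961 - (-261)/(-2) = -19961 - (-1)*(-261)/2 = -19961 - 1*261/2 = -19961 - 261/2 = -40183/2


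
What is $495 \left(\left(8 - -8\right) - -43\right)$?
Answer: $29205$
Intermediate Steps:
$495 \left(\left(8 - -8\right) - -43\right) = 495 \left(\left(8 + \left(12 - 4\right)\right) + 43\right) = 495 \left(\left(8 + 8\right) + 43\right) = 495 \left(16 + 43\right) = 495 \cdot 59 = 29205$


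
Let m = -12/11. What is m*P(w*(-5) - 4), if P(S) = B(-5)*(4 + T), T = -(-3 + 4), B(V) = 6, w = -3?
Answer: -216/11 ≈ -19.636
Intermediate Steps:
T = -1 (T = -1*1 = -1)
m = -12/11 (m = -12*1/11 = -12/11 ≈ -1.0909)
P(S) = 18 (P(S) = 6*(4 - 1) = 6*3 = 18)
m*P(w*(-5) - 4) = -12/11*18 = -216/11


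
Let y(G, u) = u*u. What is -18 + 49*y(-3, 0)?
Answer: -18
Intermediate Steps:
y(G, u) = u²
-18 + 49*y(-3, 0) = -18 + 49*0² = -18 + 49*0 = -18 + 0 = -18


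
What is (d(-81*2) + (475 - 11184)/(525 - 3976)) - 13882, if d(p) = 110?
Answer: -47516463/3451 ≈ -13769.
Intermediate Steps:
(d(-81*2) + (475 - 11184)/(525 - 3976)) - 13882 = (110 + (475 - 11184)/(525 - 3976)) - 13882 = (110 - 10709/(-3451)) - 13882 = (110 - 10709*(-1/3451)) - 13882 = (110 + 10709/3451) - 13882 = 390319/3451 - 13882 = -47516463/3451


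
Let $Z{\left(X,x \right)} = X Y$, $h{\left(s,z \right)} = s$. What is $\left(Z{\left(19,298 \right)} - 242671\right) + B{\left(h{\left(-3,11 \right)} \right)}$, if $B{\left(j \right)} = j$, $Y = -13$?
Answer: $-242921$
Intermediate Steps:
$Z{\left(X,x \right)} = - 13 X$ ($Z{\left(X,x \right)} = X \left(-13\right) = - 13 X$)
$\left(Z{\left(19,298 \right)} - 242671\right) + B{\left(h{\left(-3,11 \right)} \right)} = \left(\left(-13\right) 19 - 242671\right) - 3 = \left(-247 - 242671\right) - 3 = -242918 - 3 = -242921$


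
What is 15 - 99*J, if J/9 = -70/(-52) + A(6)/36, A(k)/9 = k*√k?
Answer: -30795/26 - 2673*√6/2 ≈ -4458.2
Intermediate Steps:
A(k) = 9*k^(3/2) (A(k) = 9*(k*√k) = 9*k^(3/2))
J = 315/26 + 27*√6/2 (J = 9*(-70/(-52) + (9*6^(3/2))/36) = 9*(-70*(-1/52) + (9*(6*√6))*(1/36)) = 9*(35/26 + (54*√6)*(1/36)) = 9*(35/26 + 3*√6/2) = 315/26 + 27*√6/2 ≈ 45.183)
15 - 99*J = 15 - 99*(315/26 + 27*√6/2) = 15 + (-31185/26 - 2673*√6/2) = -30795/26 - 2673*√6/2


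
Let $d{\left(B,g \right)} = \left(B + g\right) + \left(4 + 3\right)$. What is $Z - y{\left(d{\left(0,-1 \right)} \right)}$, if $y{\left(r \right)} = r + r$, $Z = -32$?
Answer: $-44$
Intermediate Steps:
$d{\left(B,g \right)} = 7 + B + g$ ($d{\left(B,g \right)} = \left(B + g\right) + 7 = 7 + B + g$)
$y{\left(r \right)} = 2 r$
$Z - y{\left(d{\left(0,-1 \right)} \right)} = -32 - 2 \left(7 + 0 - 1\right) = -32 - 2 \cdot 6 = -32 - 12 = -44$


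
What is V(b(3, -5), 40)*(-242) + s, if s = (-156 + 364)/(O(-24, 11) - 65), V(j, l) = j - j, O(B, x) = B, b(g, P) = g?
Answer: -208/89 ≈ -2.3371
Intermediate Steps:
V(j, l) = 0
s = -208/89 (s = (-156 + 364)/(-24 - 65) = 208/(-89) = 208*(-1/89) = -208/89 ≈ -2.3371)
V(b(3, -5), 40)*(-242) + s = 0*(-242) - 208/89 = 0 - 208/89 = -208/89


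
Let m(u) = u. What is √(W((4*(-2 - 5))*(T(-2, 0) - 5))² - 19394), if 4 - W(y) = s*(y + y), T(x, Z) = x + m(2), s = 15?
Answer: √17587022 ≈ 4193.7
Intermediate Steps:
T(x, Z) = 2 + x (T(x, Z) = x + 2 = 2 + x)
W(y) = 4 - 30*y (W(y) = 4 - 15*(y + y) = 4 - 15*2*y = 4 - 30*y)
√(W((4*(-2 - 5))*(T(-2, 0) - 5))² - 19394) = √((4 - 30*4*(-2 - 5)*((2 - 2) - 5))² - 19394) = √((4 - 30*4*(-7)*(0 - 5))² - 19394) = √((4 - (-840)*(-5))² - 19394) = √((4 - 30*140)² - 19394) = √((4 - 4200)² - 19394) = √((-4196)² - 19394) = √(17606416 - 19394) = √17587022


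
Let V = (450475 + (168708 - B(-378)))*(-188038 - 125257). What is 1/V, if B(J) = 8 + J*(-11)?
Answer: -1/192681751015 ≈ -5.1899e-12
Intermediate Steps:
B(J) = 8 - 11*J
V = -192681751015 (V = (450475 + (168708 - (8 - 11*(-378))))*(-188038 - 125257) = (450475 + (168708 - (8 + 4158)))*(-313295) = (450475 + (168708 - 1*4166))*(-313295) = (450475 + (168708 - 4166))*(-313295) = (450475 + 164542)*(-313295) = 615017*(-313295) = -192681751015)
1/V = 1/(-192681751015) = -1/192681751015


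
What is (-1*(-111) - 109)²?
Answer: 4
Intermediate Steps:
(-1*(-111) - 109)² = (111 - 109)² = 2² = 4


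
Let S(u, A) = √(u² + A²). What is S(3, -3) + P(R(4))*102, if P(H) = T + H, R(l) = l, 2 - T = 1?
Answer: 510 + 3*√2 ≈ 514.24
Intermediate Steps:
T = 1 (T = 2 - 1*1 = 2 - 1 = 1)
S(u, A) = √(A² + u²)
P(H) = 1 + H
S(3, -3) + P(R(4))*102 = √((-3)² + 3²) + (1 + 4)*102 = √(9 + 9) + 5*102 = √18 + 510 = 3*√2 + 510 = 510 + 3*√2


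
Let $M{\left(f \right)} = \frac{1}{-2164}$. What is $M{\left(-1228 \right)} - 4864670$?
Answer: $- \frac{10527145881}{2164} \approx -4.8647 \cdot 10^{6}$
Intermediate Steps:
$M{\left(f \right)} = - \frac{1}{2164}$
$M{\left(-1228 \right)} - 4864670 = - \frac{1}{2164} - 4864670 = - \frac{10527145881}{2164}$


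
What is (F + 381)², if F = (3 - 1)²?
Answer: 148225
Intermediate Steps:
F = 4 (F = 2² = 4)
(F + 381)² = (4 + 381)² = 385² = 148225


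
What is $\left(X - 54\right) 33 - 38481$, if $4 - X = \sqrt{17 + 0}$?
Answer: $-40131 - 33 \sqrt{17} \approx -40267.0$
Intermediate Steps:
$X = 4 - \sqrt{17}$ ($X = 4 - \sqrt{17 + 0} = 4 - \sqrt{17} \approx -0.12311$)
$\left(X - 54\right) 33 - 38481 = \left(\left(4 - \sqrt{17}\right) - 54\right) 33 - 38481 = \left(-50 - \sqrt{17}\right) 33 - 38481 = \left(-1650 - 33 \sqrt{17}\right) - 38481 = -40131 - 33 \sqrt{17}$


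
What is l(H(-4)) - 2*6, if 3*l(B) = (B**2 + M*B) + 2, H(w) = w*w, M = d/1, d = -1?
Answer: 206/3 ≈ 68.667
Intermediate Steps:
M = -1 (M = -1/1 = -1*1 = -1)
H(w) = w**2
l(B) = 2/3 - B/3 + B**2/3 (l(B) = ((B**2 - B) + 2)/3 = (2 + B**2 - B)/3 = 2/3 - B/3 + B**2/3)
l(H(-4)) - 2*6 = (2/3 - 1/3*(-4)**2 + ((-4)**2)**2/3) - 2*6 = (2/3 - 1/3*16 + (1/3)*16**2) - 12 = (2/3 - 16/3 + (1/3)*256) - 12 = (2/3 - 16/3 + 256/3) - 12 = 242/3 - 12 = 206/3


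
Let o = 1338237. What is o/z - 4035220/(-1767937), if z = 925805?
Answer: 6101745559169/1636764914285 ≈ 3.7279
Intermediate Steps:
o/z - 4035220/(-1767937) = 1338237/925805 - 4035220/(-1767937) = 1338237*(1/925805) - 4035220*(-1/1767937) = 1338237/925805 + 4035220/1767937 = 6101745559169/1636764914285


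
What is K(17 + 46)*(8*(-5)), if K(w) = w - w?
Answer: 0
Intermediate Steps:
K(w) = 0
K(17 + 46)*(8*(-5)) = 0*(8*(-5)) = 0*(-40) = 0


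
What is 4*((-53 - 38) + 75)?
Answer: -64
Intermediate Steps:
4*((-53 - 38) + 75) = 4*(-91 + 75) = 4*(-16) = -64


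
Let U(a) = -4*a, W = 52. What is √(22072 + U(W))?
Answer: 2*√5466 ≈ 147.86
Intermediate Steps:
√(22072 + U(W)) = √(22072 - 4*52) = √(22072 - 208) = √21864 = 2*√5466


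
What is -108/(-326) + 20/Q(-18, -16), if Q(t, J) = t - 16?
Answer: -712/2771 ≈ -0.25695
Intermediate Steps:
Q(t, J) = -16 + t
-108/(-326) + 20/Q(-18, -16) = -108/(-326) + 20/(-16 - 18) = -108*(-1/326) + 20/(-34) = 54/163 + 20*(-1/34) = 54/163 - 10/17 = -712/2771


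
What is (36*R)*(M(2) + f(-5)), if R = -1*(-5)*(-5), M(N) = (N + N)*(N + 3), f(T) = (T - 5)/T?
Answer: -19800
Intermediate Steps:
f(T) = (-5 + T)/T
M(N) = 2*N*(3 + N) (M(N) = (2*N)*(3 + N) = 2*N*(3 + N))
R = -25 (R = 5*(-5) = -25)
(36*R)*(M(2) + f(-5)) = (36*(-25))*(2*2*(3 + 2) + (-5 - 5)/(-5)) = -900*(2*2*5 - ⅕*(-10)) = -900*(20 + 2) = -900*22 = -19800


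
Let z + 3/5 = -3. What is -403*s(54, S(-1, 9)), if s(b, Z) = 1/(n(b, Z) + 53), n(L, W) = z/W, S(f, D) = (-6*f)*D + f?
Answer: -8215/1079 ≈ -7.6135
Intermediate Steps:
S(f, D) = f - 6*D*f (S(f, D) = -6*D*f + f = f - 6*D*f)
z = -18/5 (z = -⅗ - 3 = -18/5 ≈ -3.6000)
n(L, W) = -18/(5*W)
s(b, Z) = 1/(53 - 18/(5*Z)) (s(b, Z) = 1/(-18/(5*Z) + 53) = 1/(53 - 18/(5*Z)))
-403*s(54, S(-1, 9)) = -2015*(-(1 - 6*9))/(-18 + 265*(-(1 - 6*9))) = -2015*(-(1 - 54))/(-18 + 265*(-(1 - 54))) = -2015*(-1*(-53))/(-18 + 265*(-1*(-53))) = -2015*53/(-18 + 265*53) = -2015*53/(-18 + 14045) = -2015*53/14027 = -403*265/14027 = -8215/1079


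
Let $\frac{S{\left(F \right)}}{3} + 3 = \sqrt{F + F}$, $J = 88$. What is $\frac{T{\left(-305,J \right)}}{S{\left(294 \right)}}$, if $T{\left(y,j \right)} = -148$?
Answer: $- \frac{148}{579} - \frac{2072 \sqrt{3}}{1737} \approx -2.3217$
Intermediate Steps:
$S{\left(F \right)} = -9 + 3 \sqrt{2} \sqrt{F}$ ($S{\left(F \right)} = -9 + 3 \sqrt{F + F} = -9 + 3 \sqrt{2 F} = -9 + 3 \sqrt{2} \sqrt{F}$)
$\frac{T{\left(-305,J \right)}}{S{\left(294 \right)}} = - \frac{148}{-9 + 3 \sqrt{2} \sqrt{294}} = - \frac{148}{-9 + 3 \sqrt{2} \cdot 7 \sqrt{6}} = - \frac{148}{-9 + 42 \sqrt{3}}$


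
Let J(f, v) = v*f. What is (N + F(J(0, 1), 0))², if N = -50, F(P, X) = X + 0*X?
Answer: 2500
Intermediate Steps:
J(f, v) = f*v
F(P, X) = X (F(P, X) = X + 0 = X)
(N + F(J(0, 1), 0))² = (-50 + 0)² = (-50)² = 2500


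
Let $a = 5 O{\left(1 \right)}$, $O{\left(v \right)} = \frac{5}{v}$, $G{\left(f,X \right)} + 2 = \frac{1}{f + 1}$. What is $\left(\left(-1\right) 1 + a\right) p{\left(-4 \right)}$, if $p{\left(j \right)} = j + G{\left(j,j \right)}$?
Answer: $-152$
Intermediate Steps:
$G{\left(f,X \right)} = -2 + \frac{1}{1 + f}$ ($G{\left(f,X \right)} = -2 + \frac{1}{f + 1} = -2 + \frac{1}{1 + f}$)
$p{\left(j \right)} = j + \frac{-1 - 2 j}{1 + j}$
$a = 25$ ($a = 5 \cdot \frac{5}{1} = 5 \cdot 5 \cdot 1 = 5 \cdot 5 = 25$)
$\left(\left(-1\right) 1 + a\right) p{\left(-4 \right)} = \left(\left(-1\right) 1 + 25\right) \frac{-1 + \left(-4\right)^{2} - -4}{1 - 4} = \left(-1 + 25\right) \frac{-1 + 16 + 4}{-3} = 24 \left(\left(- \frac{1}{3}\right) 19\right) = 24 \left(- \frac{19}{3}\right) = -152$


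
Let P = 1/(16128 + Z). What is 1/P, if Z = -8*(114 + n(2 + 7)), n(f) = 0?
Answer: 15216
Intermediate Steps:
Z = -912 (Z = -8*(114 + 0) = -8*114 = -912)
P = 1/15216 (P = 1/(16128 - 912) = 1/15216 ≈ 6.5720e-5)
1/P = 1/(1/15216) = 15216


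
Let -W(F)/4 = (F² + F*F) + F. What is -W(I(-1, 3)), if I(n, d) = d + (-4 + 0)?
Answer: 4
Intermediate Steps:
I(n, d) = -4 + d (I(n, d) = d - 4 = -4 + d)
W(F) = -8*F² - 4*F (W(F) = -4*((F² + F*F) + F) = -4*((F² + F²) + F) = -4*(2*F² + F) = -4*(F + 2*F²) = -8*F² - 4*F)
-W(I(-1, 3)) = -(-4)*(-4 + 3)*(1 + 2*(-4 + 3)) = -(-4)*(-1)*(1 + 2*(-1)) = -(-4)*(-1)*(1 - 2) = -(-4)*(-1)*(-1) = -1*(-4) = 4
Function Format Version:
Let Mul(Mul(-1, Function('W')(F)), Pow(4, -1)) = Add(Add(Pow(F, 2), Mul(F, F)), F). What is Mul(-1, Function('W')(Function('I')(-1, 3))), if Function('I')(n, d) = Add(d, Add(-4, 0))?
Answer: 4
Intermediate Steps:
Function('I')(n, d) = Add(-4, d) (Function('I')(n, d) = Add(d, -4) = Add(-4, d))
Function('W')(F) = Add(Mul(-8, Pow(F, 2)), Mul(-4, F)) (Function('W')(F) = Mul(-4, Add(Add(Pow(F, 2), Mul(F, F)), F)) = Mul(-4, Add(Add(Pow(F, 2), Pow(F, 2)), F)) = Mul(-4, Add(Mul(2, Pow(F, 2)), F)) = Mul(-4, Add(F, Mul(2, Pow(F, 2)))) = Add(Mul(-8, Pow(F, 2)), Mul(-4, F)))
Mul(-1, Function('W')(Function('I')(-1, 3))) = Mul(-1, Mul(-4, Add(-4, 3), Add(1, Mul(2, Add(-4, 3))))) = Mul(-1, Mul(-4, -1, Add(1, Mul(2, -1)))) = Mul(-1, Mul(-4, -1, Add(1, -2))) = Mul(-1, Mul(-4, -1, -1)) = Mul(-1, -4) = 4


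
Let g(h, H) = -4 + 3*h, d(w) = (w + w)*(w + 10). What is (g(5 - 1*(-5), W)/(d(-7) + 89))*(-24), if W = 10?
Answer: -624/47 ≈ -13.277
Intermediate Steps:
d(w) = 2*w*(10 + w) (d(w) = (2*w)*(10 + w) = 2*w*(10 + w))
(g(5 - 1*(-5), W)/(d(-7) + 89))*(-24) = ((-4 + 3*(5 - 1*(-5)))/(2*(-7)*(10 - 7) + 89))*(-24) = ((-4 + 3*(5 + 5))/(2*(-7)*3 + 89))*(-24) = ((-4 + 3*10)/(-42 + 89))*(-24) = ((-4 + 30)/47)*(-24) = ((1/47)*26)*(-24) = (26/47)*(-24) = -624/47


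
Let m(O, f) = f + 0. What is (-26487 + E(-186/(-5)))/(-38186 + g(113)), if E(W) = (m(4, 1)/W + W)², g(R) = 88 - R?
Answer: 21709992659/33048693900 ≈ 0.65691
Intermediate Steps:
m(O, f) = f
E(W) = (W + 1/W)² (E(W) = (1/W + W)² = (W + 1/W)²)
(-26487 + E(-186/(-5)))/(-38186 + g(113)) = (-26487 + (1 + (-186/(-5))²)²/(-186/(-5))²)/(-38186 + (88 - 1*113)) = (-26487 + (1 + (-186*(-⅕))²)²/(-186*(-⅕))²)/(-38186 + (88 - 113)) = (-26487 + (1 + (186/5)²)²/(186/5)²)/(-38186 - 25) = (-26487 + 25*(1 + 34596/25)²/34596)/(-38211) = (-26487 + 25*(34621/25)²/34596)*(-1/38211) = (-26487 + (25/34596)*(1198613641/625))*(-1/38211) = (-26487 + 1198613641/864900)*(-1/38211) = -21709992659/864900*(-1/38211) = 21709992659/33048693900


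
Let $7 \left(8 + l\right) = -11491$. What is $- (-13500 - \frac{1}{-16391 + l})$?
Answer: $\frac{1704833993}{126284} \approx 13500.0$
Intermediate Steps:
$l = - \frac{11547}{7}$ ($l = -8 + \frac{1}{7} \left(-11491\right) = -8 - \frac{11491}{7} = - \frac{11547}{7} \approx -1649.6$)
$- (-13500 - \frac{1}{-16391 + l}) = - (-13500 - \frac{1}{-16391 - \frac{11547}{7}}) = - (-13500 - \frac{1}{- \frac{126284}{7}}) = - (-13500 - - \frac{7}{126284}) = - (-13500 + \frac{7}{126284}) = \left(-1\right) \left(- \frac{1704833993}{126284}\right) = \frac{1704833993}{126284}$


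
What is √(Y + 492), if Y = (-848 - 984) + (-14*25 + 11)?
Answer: I*√1679 ≈ 40.976*I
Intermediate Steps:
Y = -2171 (Y = -1832 + (-350 + 11) = -1832 - 339 = -2171)
√(Y + 492) = √(-2171 + 492) = √(-1679) = I*√1679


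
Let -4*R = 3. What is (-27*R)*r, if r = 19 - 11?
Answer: 162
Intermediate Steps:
r = 8
R = -¾ (R = -¼*3 = -¾ ≈ -0.75000)
(-27*R)*r = -27*(-¾)*8 = (81/4)*8 = 162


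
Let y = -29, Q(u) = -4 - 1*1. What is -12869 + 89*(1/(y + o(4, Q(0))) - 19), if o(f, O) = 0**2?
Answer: -422329/29 ≈ -14563.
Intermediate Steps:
Q(u) = -5 (Q(u) = -4 - 1 = -5)
o(f, O) = 0
-12869 + 89*(1/(y + o(4, Q(0))) - 19) = -12869 + 89*(1/(-29 + 0) - 19) = -12869 + 89*(1/(-29) - 19) = -12869 + 89*(-1/29 - 19) = -12869 + 89*(-552/29) = -12869 - 49128/29 = -422329/29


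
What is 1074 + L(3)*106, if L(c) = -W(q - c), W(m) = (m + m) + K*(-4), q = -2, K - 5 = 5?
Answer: 6374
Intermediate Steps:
K = 10 (K = 5 + 5 = 10)
W(m) = -40 + 2*m (W(m) = (m + m) + 10*(-4) = 2*m - 40 = -40 + 2*m)
L(c) = 44 + 2*c (L(c) = -(-40 + 2*(-2 - c)) = -(-40 + (-4 - 2*c)) = -(-44 - 2*c) = 44 + 2*c)
1074 + L(3)*106 = 1074 + (44 + 2*3)*106 = 1074 + (44 + 6)*106 = 1074 + 50*106 = 1074 + 5300 = 6374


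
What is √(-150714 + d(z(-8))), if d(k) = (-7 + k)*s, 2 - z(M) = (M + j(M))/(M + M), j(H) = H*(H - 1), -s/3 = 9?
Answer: 3*I*√16743 ≈ 388.18*I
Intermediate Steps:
s = -27 (s = -3*9 = -27)
j(H) = H*(-1 + H)
z(M) = 2 - (M + M*(-1 + M))/(2*M) (z(M) = 2 - (M + M*(-1 + M))/(M + M) = 2 - (M + M*(-1 + M))/(2*M))
d(k) = 189 - 27*k (d(k) = (-7 + k)*(-27) = 189 - 27*k)
√(-150714 + d(z(-8))) = √(-150714 + (189 - 27*(2 - ½*(-8)))) = √(-150714 + (189 - 27*(2 + 4))) = √(-150714 + (189 - 27*6)) = √(-150714 + (189 - 162)) = √(-150714 + 27) = √(-150687) = 3*I*√16743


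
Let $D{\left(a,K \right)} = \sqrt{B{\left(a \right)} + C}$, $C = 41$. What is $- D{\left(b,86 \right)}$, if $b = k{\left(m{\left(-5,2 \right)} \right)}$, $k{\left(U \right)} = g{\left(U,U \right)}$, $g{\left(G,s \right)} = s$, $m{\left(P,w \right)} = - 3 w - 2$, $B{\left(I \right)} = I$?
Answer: $- \sqrt{33} \approx -5.7446$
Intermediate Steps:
$m{\left(P,w \right)} = -2 - 3 w$
$k{\left(U \right)} = U$
$b = -8$ ($b = -2 - 6 = -8$)
$D{\left(a,K \right)} = \sqrt{41 + a}$ ($D{\left(a,K \right)} = \sqrt{a + 41} = \sqrt{41 + a}$)
$- D{\left(b,86 \right)} = - \sqrt{41 - 8} = - \sqrt{33}$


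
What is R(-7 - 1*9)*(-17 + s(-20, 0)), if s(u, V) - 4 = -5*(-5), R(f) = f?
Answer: -192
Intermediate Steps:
s(u, V) = 29 (s(u, V) = 4 - 5*(-5) = 4 + 25 = 29)
R(-7 - 1*9)*(-17 + s(-20, 0)) = (-7 - 1*9)*(-17 + 29) = (-7 - 9)*12 = -16*12 = -192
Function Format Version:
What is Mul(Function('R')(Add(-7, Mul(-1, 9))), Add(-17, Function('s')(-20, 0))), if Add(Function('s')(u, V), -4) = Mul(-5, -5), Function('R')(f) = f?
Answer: -192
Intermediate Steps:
Function('s')(u, V) = 29 (Function('s')(u, V) = Add(4, Mul(-5, -5)) = Add(4, 25) = 29)
Mul(Function('R')(Add(-7, Mul(-1, 9))), Add(-17, Function('s')(-20, 0))) = Mul(Add(-7, Mul(-1, 9)), Add(-17, 29)) = Mul(Add(-7, -9), 12) = Mul(-16, 12) = -192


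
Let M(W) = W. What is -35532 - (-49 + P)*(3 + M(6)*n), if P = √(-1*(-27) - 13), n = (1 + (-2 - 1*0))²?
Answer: -35091 - 9*√14 ≈ -35125.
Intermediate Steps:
n = 1 (n = (1 + (-2 + 0))² = (1 - 2)² = (-1)² = 1)
P = √14 (P = √(27 - 13) = √14 ≈ 3.7417)
-35532 - (-49 + P)*(3 + M(6)*n) = -35532 - (-49 + √14)*(3 + 6*1) = -35532 - (-49 + √14)*(3 + 6) = -35532 - (-49 + √14)*9 = -35532 - (-441 + 9*√14) = -35532 + (441 - 9*√14) = -35091 - 9*√14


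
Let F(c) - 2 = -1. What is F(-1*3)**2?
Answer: 1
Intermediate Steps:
F(c) = 1 (F(c) = 2 - 1 = 1)
F(-1*3)**2 = 1**2 = 1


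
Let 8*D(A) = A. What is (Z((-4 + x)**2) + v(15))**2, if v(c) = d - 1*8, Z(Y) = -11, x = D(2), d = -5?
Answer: 576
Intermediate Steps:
D(A) = A/8
x = 1/4 (x = (1/8)*2 = 1/4 ≈ 0.25000)
v(c) = -13 (v(c) = -5 - 1*8 = -5 - 8 = -13)
(Z((-4 + x)**2) + v(15))**2 = (-11 - 13)**2 = (-24)**2 = 576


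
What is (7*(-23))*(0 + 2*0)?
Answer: 0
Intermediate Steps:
(7*(-23))*(0 + 2*0) = -161*(0 + 0) = -161*0 = 0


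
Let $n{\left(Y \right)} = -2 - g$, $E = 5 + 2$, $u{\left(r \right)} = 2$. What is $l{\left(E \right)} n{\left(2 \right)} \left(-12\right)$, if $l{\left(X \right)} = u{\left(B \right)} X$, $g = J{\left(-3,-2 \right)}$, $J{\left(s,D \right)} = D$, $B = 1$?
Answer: $0$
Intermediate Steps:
$E = 7$
$g = -2$
$n{\left(Y \right)} = 0$ ($n{\left(Y \right)} = -2 - -2 = -2 + 2 = 0$)
$l{\left(X \right)} = 2 X$
$l{\left(E \right)} n{\left(2 \right)} \left(-12\right) = 2 \cdot 7 \cdot 0 \left(-12\right) = 14 \cdot 0 \left(-12\right) = 0 \left(-12\right) = 0$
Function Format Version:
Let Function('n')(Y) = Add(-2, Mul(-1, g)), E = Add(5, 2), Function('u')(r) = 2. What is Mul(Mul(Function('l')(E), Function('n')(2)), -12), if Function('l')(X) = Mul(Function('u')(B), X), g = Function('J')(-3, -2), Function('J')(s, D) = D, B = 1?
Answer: 0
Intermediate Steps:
E = 7
g = -2
Function('n')(Y) = 0 (Function('n')(Y) = Add(-2, Mul(-1, -2)) = Add(-2, 2) = 0)
Function('l')(X) = Mul(2, X)
Mul(Mul(Function('l')(E), Function('n')(2)), -12) = Mul(Mul(Mul(2, 7), 0), -12) = Mul(Mul(14, 0), -12) = Mul(0, -12) = 0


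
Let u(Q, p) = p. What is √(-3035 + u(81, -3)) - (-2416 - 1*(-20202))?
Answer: -17786 + 7*I*√62 ≈ -17786.0 + 55.118*I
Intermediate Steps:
√(-3035 + u(81, -3)) - (-2416 - 1*(-20202)) = √(-3035 - 3) - (-2416 - 1*(-20202)) = √(-3038) - (-2416 + 20202) = 7*I*√62 - 1*17786 = 7*I*√62 - 17786 = -17786 + 7*I*√62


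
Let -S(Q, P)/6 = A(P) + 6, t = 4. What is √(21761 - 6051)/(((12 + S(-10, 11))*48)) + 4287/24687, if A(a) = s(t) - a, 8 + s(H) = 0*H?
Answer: 1429/8229 + √15710/4320 ≈ 0.20267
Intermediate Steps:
s(H) = -8 (s(H) = -8 + 0*H = -8 + 0 = -8)
A(a) = -8 - a
S(Q, P) = 12 + 6*P (S(Q, P) = -6*((-8 - P) + 6) = -6*(-2 - P) = 12 + 6*P)
√(21761 - 6051)/(((12 + S(-10, 11))*48)) + 4287/24687 = √(21761 - 6051)/(((12 + (12 + 6*11))*48)) + 4287/24687 = √15710/(((12 + (12 + 66))*48)) + 4287*(1/24687) = √15710/(((12 + 78)*48)) + 1429/8229 = √15710/((90*48)) + 1429/8229 = √15710/4320 + 1429/8229 = 1429/8229 + √15710/4320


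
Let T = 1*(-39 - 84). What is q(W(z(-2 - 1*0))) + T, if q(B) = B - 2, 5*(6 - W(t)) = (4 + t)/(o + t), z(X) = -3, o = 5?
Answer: -1191/10 ≈ -119.10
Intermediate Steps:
T = -123 (T = 1*(-123) = -123)
W(t) = 6 - (4 + t)/(5*(5 + t))
q(B) = -2 + B
q(W(z(-2 - 1*0))) + T = (-2 + (146 + 29*(-3))/(5*(5 - 3))) - 123 = (-2 + (1/5)*(146 - 87)/2) - 123 = (-2 + (1/5)*(1/2)*59) - 123 = (-2 + 59/10) - 123 = 39/10 - 123 = -1191/10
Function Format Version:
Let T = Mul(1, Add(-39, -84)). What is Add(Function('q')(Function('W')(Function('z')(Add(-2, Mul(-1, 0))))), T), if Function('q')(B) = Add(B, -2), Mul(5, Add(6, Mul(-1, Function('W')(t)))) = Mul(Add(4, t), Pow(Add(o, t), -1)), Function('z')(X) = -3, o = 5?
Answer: Rational(-1191, 10) ≈ -119.10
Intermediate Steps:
T = -123 (T = Mul(1, -123) = -123)
Function('W')(t) = Add(6, Mul(Rational(-1, 5), Pow(Add(5, t), -1), Add(4, t))) (Function('W')(t) = Add(6, Mul(Rational(-1, 5), Mul(Add(4, t), Pow(Add(5, t), -1)))) = Add(6, Mul(Rational(-1, 5), Mul(Pow(Add(5, t), -1), Add(4, t)))) = Add(6, Mul(Rational(-1, 5), Pow(Add(5, t), -1), Add(4, t))))
Function('q')(B) = Add(-2, B)
Add(Function('q')(Function('W')(Function('z')(Add(-2, Mul(-1, 0))))), T) = Add(Add(-2, Mul(Rational(1, 5), Pow(Add(5, -3), -1), Add(146, Mul(29, -3)))), -123) = Add(Add(-2, Mul(Rational(1, 5), Pow(2, -1), Add(146, -87))), -123) = Add(Add(-2, Mul(Rational(1, 5), Rational(1, 2), 59)), -123) = Add(Add(-2, Rational(59, 10)), -123) = Add(Rational(39, 10), -123) = Rational(-1191, 10)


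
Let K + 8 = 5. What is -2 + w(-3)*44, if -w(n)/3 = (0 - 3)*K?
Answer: -1190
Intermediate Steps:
K = -3 (K = -8 + 5 = -3)
w(n) = -27 (w(n) = -3*(0 - 3)*(-3) = -(-9)*(-3) = -3*9 = -27)
-2 + w(-3)*44 = -2 - 27*44 = -2 - 1188 = -1190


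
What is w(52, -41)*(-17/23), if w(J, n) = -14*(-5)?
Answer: -1190/23 ≈ -51.739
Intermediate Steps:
w(J, n) = 70
w(52, -41)*(-17/23) = 70*(-17/23) = -1190/23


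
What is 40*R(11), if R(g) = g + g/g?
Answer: 480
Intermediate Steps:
R(g) = 1 + g (R(g) = g + 1 = 1 + g)
40*R(11) = 40*(1 + 11) = 40*12 = 480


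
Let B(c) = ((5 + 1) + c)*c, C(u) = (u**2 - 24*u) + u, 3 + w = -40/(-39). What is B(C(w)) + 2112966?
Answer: 4894531307758/2313441 ≈ 2.1157e+6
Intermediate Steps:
w = -77/39 (w = -3 - 40/(-39) = -3 - 40*(-1/39) = -3 + 40/39 = -77/39 ≈ -1.9744)
C(u) = u**2 - 23*u
B(c) = c*(6 + c) (B(c) = (6 + c)*c = c*(6 + c))
B(C(w)) + 2112966 = (-77*(-23 - 77/39)/39)*(6 - 77*(-23 - 77/39)/39) + 2112966 = (-77/39*(-974/39))*(6 - 77/39*(-974/39)) + 2112966 = 74998*(6 + 74998/1521)/1521 + 2112966 = (74998/1521)*(84124/1521) + 2112966 = 6309131752/2313441 + 2112966 = 4894531307758/2313441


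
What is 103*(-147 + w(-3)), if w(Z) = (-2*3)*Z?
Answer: -13287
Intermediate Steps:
w(Z) = -6*Z
103*(-147 + w(-3)) = 103*(-147 - 6*(-3)) = 103*(-147 + 18) = 103*(-129) = -13287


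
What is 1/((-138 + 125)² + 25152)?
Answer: 1/25321 ≈ 3.9493e-5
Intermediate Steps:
1/((-138 + 125)² + 25152) = 1/((-13)² + 25152) = 1/(169 + 25152) = 1/25321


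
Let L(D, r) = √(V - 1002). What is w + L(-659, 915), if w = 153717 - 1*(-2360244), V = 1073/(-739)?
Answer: 2513961 + I*√548006189/739 ≈ 2.514e+6 + 31.677*I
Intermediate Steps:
V = -1073/739 (V = 1073*(-1/739) = -1073/739 ≈ -1.4520)
L(D, r) = I*√548006189/739 (L(D, r) = √(-1073/739 - 1002) = √(-741551/739) = I*√548006189/739)
w = 2513961 (w = 153717 + 2360244 = 2513961)
w + L(-659, 915) = 2513961 + I*√548006189/739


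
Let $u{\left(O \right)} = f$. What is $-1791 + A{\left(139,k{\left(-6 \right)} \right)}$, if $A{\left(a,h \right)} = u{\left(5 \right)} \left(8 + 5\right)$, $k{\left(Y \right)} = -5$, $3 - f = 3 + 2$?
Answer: $-1817$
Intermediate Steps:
$f = -2$ ($f = 3 - \left(3 + 2\right) = 3 - 5 = -2$)
$u{\left(O \right)} = -2$
$A{\left(a,h \right)} = -26$ ($A{\left(a,h \right)} = - 2 \left(8 + 5\right) = \left(-2\right) 13 = -26$)
$-1791 + A{\left(139,k{\left(-6 \right)} \right)} = -1791 - 26 = -1817$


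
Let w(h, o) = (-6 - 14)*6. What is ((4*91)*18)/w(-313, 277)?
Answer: -273/5 ≈ -54.600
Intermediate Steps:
w(h, o) = -120 (w(h, o) = -20*6 = -120)
((4*91)*18)/w(-313, 277) = ((4*91)*18)/(-120) = (364*18)*(-1/120) = 6552*(-1/120) = -273/5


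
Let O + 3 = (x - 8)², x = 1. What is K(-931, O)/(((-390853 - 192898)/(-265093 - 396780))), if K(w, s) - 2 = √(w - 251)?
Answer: 1323746/583751 + 661873*I*√1182/583751 ≈ 2.2677 + 38.981*I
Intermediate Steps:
O = 46 (O = -3 + (1 - 8)² = -3 + (-7)² = -3 + 49 = 46)
K(w, s) = 2 + √(-251 + w) (K(w, s) = 2 + √(w - 251) = 2 + √(-251 + w))
K(-931, O)/(((-390853 - 192898)/(-265093 - 396780))) = (2 + √(-251 - 931))/(((-390853 - 192898)/(-265093 - 396780))) = (2 + √(-1182))/((-583751/(-661873))) = (2 + I*√1182)/((-583751*(-1/661873))) = (2 + I*√1182)/(583751/661873) = (2 + I*√1182)*(661873/583751) = 1323746/583751 + 661873*I*√1182/583751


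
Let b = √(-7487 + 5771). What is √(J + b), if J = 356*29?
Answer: √(10324 + 2*I*√429) ≈ 101.61 + 0.2038*I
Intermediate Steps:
J = 10324
b = 2*I*√429 (b = √(-1716) = 2*I*√429 ≈ 41.425*I)
√(J + b) = √(10324 + 2*I*√429)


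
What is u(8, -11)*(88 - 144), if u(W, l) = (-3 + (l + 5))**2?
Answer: -4536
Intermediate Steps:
u(W, l) = (2 + l)**2 (u(W, l) = (-3 + (5 + l))**2 = (2 + l)**2)
u(8, -11)*(88 - 144) = (2 - 11)**2*(88 - 144) = (-9)**2*(-56) = 81*(-56) = -4536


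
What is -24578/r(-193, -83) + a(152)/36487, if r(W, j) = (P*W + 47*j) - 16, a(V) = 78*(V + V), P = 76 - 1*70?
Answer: 1017115886/185171525 ≈ 5.4928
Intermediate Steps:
P = 6 (P = 76 - 70 = 6)
a(V) = 156*V (a(V) = 78*(2*V) = 156*V)
r(W, j) = -16 + 6*W + 47*j (r(W, j) = (6*W + 47*j) - 16 = -16 + 6*W + 47*j)
-24578/r(-193, -83) + a(152)/36487 = -24578/(-16 + 6*(-193) + 47*(-83)) + (156*152)/36487 = -24578/(-16 - 1158 - 3901) + 23712*(1/36487) = -24578/(-5075) + 23712/36487 = -24578*(-1/5075) + 23712/36487 = 24578/5075 + 23712/36487 = 1017115886/185171525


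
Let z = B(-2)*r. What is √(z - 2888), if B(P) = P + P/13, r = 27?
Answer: 10*I*√4979/13 ≈ 54.279*I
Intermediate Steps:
B(P) = 14*P/13 (B(P) = P + P*(1/13) = P + P/13 = 14*P/13)
z = -756/13 (z = ((14/13)*(-2))*27 = -28/13*27 = -756/13 ≈ -58.154)
√(z - 2888) = √(-756/13 - 2888) = √(-38300/13) = 10*I*√4979/13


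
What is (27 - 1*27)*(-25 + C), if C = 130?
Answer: 0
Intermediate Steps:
(27 - 1*27)*(-25 + C) = (27 - 1*27)*(-25 + 130) = (27 - 27)*105 = 0*105 = 0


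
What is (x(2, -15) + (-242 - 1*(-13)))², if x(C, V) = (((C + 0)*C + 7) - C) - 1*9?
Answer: 52441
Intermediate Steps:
x(C, V) = -2 + C² - C (x(C, V) = ((C*C + 7) - C) - 9 = ((C² + 7) - C) - 9 = ((7 + C²) - C) - 9 = (7 + C² - C) - 9 = -2 + C² - C)
(x(2, -15) + (-242 - 1*(-13)))² = ((-2 + 2² - 1*2) + (-242 - 1*(-13)))² = ((-2 + 4 - 2) + (-242 + 13))² = (0 - 229)² = (-229)² = 52441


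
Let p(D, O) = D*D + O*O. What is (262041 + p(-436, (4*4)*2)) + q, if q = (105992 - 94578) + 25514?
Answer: 490089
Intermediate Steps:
q = 36928 (q = 11414 + 25514 = 36928)
p(D, O) = D**2 + O**2
(262041 + p(-436, (4*4)*2)) + q = (262041 + ((-436)**2 + ((4*4)*2)**2)) + 36928 = (262041 + (190096 + (16*2)**2)) + 36928 = (262041 + (190096 + 32**2)) + 36928 = (262041 + (190096 + 1024)) + 36928 = (262041 + 191120) + 36928 = 453161 + 36928 = 490089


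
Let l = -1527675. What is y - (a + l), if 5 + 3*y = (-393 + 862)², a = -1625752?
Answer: 9680237/3 ≈ 3.2267e+6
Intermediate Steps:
y = 219956/3 (y = -5/3 + (-393 + 862)²/3 = -5/3 + (⅓)*469² = -5/3 + (⅓)*219961 = -5/3 + 219961/3 = 219956/3 ≈ 73319.)
y - (a + l) = 219956/3 - (-1625752 - 1527675) = 219956/3 - 1*(-3153427) = 219956/3 + 3153427 = 9680237/3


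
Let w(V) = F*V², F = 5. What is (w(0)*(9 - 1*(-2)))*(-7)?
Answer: 0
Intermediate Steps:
w(V) = 5*V²
(w(0)*(9 - 1*(-2)))*(-7) = ((5*0²)*(9 - 1*(-2)))*(-7) = ((5*0)*(9 + 2))*(-7) = (0*11)*(-7) = 0*(-7) = 0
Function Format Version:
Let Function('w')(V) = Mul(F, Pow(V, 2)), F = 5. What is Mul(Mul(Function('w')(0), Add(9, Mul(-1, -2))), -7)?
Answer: 0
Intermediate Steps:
Function('w')(V) = Mul(5, Pow(V, 2))
Mul(Mul(Function('w')(0), Add(9, Mul(-1, -2))), -7) = Mul(Mul(Mul(5, Pow(0, 2)), Add(9, Mul(-1, -2))), -7) = Mul(Mul(Mul(5, 0), Add(9, 2)), -7) = Mul(Mul(0, 11), -7) = Mul(0, -7) = 0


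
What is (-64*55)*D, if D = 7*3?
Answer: -73920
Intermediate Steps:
D = 21
(-64*55)*D = -64*55*21 = -3520*21 = -73920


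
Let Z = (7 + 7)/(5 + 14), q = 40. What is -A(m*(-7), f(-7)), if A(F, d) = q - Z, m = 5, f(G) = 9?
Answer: -746/19 ≈ -39.263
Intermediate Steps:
Z = 14/19 ≈ 0.73684
A(F, d) = 746/19 (A(F, d) = 40 - 1*14/19 = 40 - 14/19 = 746/19)
-A(m*(-7), f(-7)) = -1*746/19 = -746/19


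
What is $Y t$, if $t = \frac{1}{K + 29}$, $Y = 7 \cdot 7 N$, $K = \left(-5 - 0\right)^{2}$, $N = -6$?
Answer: $- \frac{49}{9} \approx -5.4444$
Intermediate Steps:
$K = 25$ ($K = \left(-5 + \left(-1 + 1\right)\right)^{2} = \left(-5 + 0\right)^{2} = \left(-5\right)^{2} = 25$)
$Y = -294$ ($Y = 7 \cdot 7 \left(-6\right) = 49 \left(-6\right) = -294$)
$t = \frac{1}{54}$ ($t = \frac{1}{25 + 29} = \frac{1}{54} \approx 0.018519$)
$Y t = \left(-294\right) \frac{1}{54} = - \frac{49}{9}$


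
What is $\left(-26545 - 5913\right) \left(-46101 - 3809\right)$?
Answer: $1619978780$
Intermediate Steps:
$\left(-26545 - 5913\right) \left(-46101 - 3809\right) = \left(-32458\right) \left(-49910\right) = 1619978780$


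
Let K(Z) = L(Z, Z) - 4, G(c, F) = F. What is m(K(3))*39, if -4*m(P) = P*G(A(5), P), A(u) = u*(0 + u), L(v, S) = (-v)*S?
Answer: -6591/4 ≈ -1647.8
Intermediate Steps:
L(v, S) = -S*v
A(u) = u**2 (A(u) = u*u = u**2)
K(Z) = -4 - Z**2 (K(Z) = -Z*Z - 4 = -Z**2 - 4 = -4 - Z**2)
m(P) = -P**2/4 (m(P) = -P*P/4 = -P**2/4)
m(K(3))*39 = -(-4 - 1*3**2)**2/4*39 = -(-4 - 1*9)**2/4*39 = -(-4 - 9)**2/4*39 = -1/4*(-13)**2*39 = -1/4*169*39 = -169/4*39 = -6591/4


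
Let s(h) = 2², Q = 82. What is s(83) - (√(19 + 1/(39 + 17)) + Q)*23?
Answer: -1882 - 23*√14910/28 ≈ -1982.3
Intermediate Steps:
s(h) = 4
s(83) - (√(19 + 1/(39 + 17)) + Q)*23 = 4 - (√(19 + 1/(39 + 17)) + 82)*23 = 4 - (√(19 + 1/56) + 82)*23 = 4 - (√(1065/56) + 82)*23 = 4 - (√14910/28 + 82)*23 = 4 - (82 + √14910/28)*23 = 4 - (1886 + 23*√14910/28) = 4 + (-1886 - 23*√14910/28) = -1882 - 23*√14910/28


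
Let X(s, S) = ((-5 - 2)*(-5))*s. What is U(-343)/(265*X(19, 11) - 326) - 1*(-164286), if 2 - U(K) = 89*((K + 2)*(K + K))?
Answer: 9625641234/58633 ≈ 1.6417e+5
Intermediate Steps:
X(s, S) = 35*s (X(s, S) = (-7*(-5))*s = 35*s)
U(K) = 2 - 178*K*(2 + K) (U(K) = 2 - 89*(K + 2)*(K + K) = 2 - 89*(2 + K)*(2*K) = 2 - 89*2*K*(2 + K) = 2 - 178*K*(2 + K))
U(-343)/(265*X(19, 11) - 326) - 1*(-164286) = (2 - 356*(-343) - 178*(-343)²)/(265*(35*19) - 326) - 1*(-164286) = (2 + 122108 - 178*117649)/(265*665 - 326) + 164286 = (2 + 122108 - 20941522)/(176225 - 326) + 164286 = -20819412/175899 + 164286 = -20819412*1/175899 + 164286 = -6939804/58633 + 164286 = 9625641234/58633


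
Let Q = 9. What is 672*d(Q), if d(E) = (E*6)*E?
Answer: 326592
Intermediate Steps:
d(E) = 6*E² (d(E) = (6*E)*E = 6*E²)
672*d(Q) = 672*(6*9²) = 672*(6*81) = 672*486 = 326592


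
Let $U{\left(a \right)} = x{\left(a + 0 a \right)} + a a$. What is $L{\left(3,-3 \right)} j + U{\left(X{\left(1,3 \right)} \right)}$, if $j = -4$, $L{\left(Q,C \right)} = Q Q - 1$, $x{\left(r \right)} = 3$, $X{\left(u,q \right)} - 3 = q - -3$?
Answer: $52$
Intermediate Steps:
$X{\left(u,q \right)} = 6 + q$ ($X{\left(u,q \right)} = 3 + \left(q - -3\right) = 3 + \left(q + 3\right) = 3 + \left(3 + q\right) = 6 + q$)
$L{\left(Q,C \right)} = -1 + Q^{2}$ ($L{\left(Q,C \right)} = Q^{2} - 1 = -1 + Q^{2}$)
$U{\left(a \right)} = 3 + a^{2}$ ($U{\left(a \right)} = 3 + a a = 3 + a^{2}$)
$L{\left(3,-3 \right)} j + U{\left(X{\left(1,3 \right)} \right)} = \left(-1 + 3^{2}\right) \left(-4\right) + \left(3 + \left(6 + 3\right)^{2}\right) = \left(-1 + 9\right) \left(-4\right) + \left(3 + 9^{2}\right) = 8 \left(-4\right) + \left(3 + 81\right) = -32 + 84 = 52$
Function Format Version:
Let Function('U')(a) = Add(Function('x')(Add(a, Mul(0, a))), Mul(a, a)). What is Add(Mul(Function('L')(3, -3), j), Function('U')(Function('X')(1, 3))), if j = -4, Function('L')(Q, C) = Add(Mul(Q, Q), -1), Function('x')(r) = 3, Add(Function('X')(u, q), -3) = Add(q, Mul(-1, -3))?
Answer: 52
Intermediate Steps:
Function('X')(u, q) = Add(6, q) (Function('X')(u, q) = Add(3, Add(q, Mul(-1, -3))) = Add(3, Add(q, 3)) = Add(3, Add(3, q)) = Add(6, q))
Function('L')(Q, C) = Add(-1, Pow(Q, 2)) (Function('L')(Q, C) = Add(Pow(Q, 2), -1) = Add(-1, Pow(Q, 2)))
Function('U')(a) = Add(3, Pow(a, 2)) (Function('U')(a) = Add(3, Mul(a, a)) = Add(3, Pow(a, 2)))
Add(Mul(Function('L')(3, -3), j), Function('U')(Function('X')(1, 3))) = Add(Mul(Add(-1, Pow(3, 2)), -4), Add(3, Pow(Add(6, 3), 2))) = Add(Mul(Add(-1, 9), -4), Add(3, Pow(9, 2))) = Add(Mul(8, -4), Add(3, 81)) = Add(-32, 84) = 52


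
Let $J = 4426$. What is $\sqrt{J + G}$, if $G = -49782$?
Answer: $2 i \sqrt{11339} \approx 212.97 i$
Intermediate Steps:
$\sqrt{J + G} = \sqrt{4426 - 49782} = \sqrt{-45356} = 2 i \sqrt{11339}$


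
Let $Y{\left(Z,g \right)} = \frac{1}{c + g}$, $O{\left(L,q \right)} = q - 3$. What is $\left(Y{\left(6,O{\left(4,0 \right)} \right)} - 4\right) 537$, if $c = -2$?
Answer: $- \frac{11277}{5} \approx -2255.4$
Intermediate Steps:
$O{\left(L,q \right)} = -3 + q$ ($O{\left(L,q \right)} = q - 3 = -3 + q$)
$Y{\left(Z,g \right)} = \frac{1}{-2 + g}$
$\left(Y{\left(6,O{\left(4,0 \right)} \right)} - 4\right) 537 = \left(\frac{1}{-2 + \left(-3 + 0\right)} - 4\right) 537 = \left(\frac{1}{-2 - 3} - 4\right) 537 = \left(\frac{1}{-5} - 4\right) 537 = \left(- \frac{1}{5} - 4\right) 537 = \left(- \frac{21}{5}\right) 537 = - \frac{11277}{5}$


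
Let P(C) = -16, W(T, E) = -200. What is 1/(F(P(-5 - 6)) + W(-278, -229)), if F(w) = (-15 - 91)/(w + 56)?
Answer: -20/4053 ≈ -0.0049346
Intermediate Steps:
F(w) = -106/(56 + w)
1/(F(P(-5 - 6)) + W(-278, -229)) = 1/(-106/(56 - 16) - 200) = 1/(-106/40 - 200) = 1/(-106*1/40 - 200) = 1/(-53/20 - 200) = 1/(-4053/20) = -20/4053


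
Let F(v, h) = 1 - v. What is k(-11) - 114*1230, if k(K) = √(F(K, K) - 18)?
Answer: -140220 + I*√6 ≈ -1.4022e+5 + 2.4495*I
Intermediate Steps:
k(K) = √(-17 - K) (k(K) = √((1 - K) - 18) = √(-17 - K))
k(-11) - 114*1230 = √(-17 - 1*(-11)) - 114*1230 = √(-17 + 11) - 140220 = √(-6) - 140220 = I*√6 - 140220 = -140220 + I*√6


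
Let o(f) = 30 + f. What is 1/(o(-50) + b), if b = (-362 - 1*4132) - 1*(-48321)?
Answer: 1/43807 ≈ 2.2827e-5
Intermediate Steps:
b = 43827 (b = (-362 - 4132) + 48321 = -4494 + 48321 = 43827)
1/(o(-50) + b) = 1/((30 - 50) + 43827) = 1/(-20 + 43827) = 1/43807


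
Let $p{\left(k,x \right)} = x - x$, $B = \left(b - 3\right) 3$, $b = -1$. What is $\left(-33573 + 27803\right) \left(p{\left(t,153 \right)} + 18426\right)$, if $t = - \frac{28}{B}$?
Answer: $-106318020$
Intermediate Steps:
$B = -12$ ($B = \left(-1 - 3\right) 3 = \left(-4\right) 3 = -12$)
$t = \frac{7}{3}$ ($t = - \frac{28}{-12} = \left(-28\right) \left(- \frac{1}{12}\right) = \frac{7}{3} \approx 2.3333$)
$p{\left(k,x \right)} = 0$
$\left(-33573 + 27803\right) \left(p{\left(t,153 \right)} + 18426\right) = \left(-33573 + 27803\right) \left(0 + 18426\right) = \left(-5770\right) 18426 = -106318020$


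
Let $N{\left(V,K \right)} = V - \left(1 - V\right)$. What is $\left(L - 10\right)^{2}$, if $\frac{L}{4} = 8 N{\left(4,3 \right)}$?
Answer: $45796$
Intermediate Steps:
$N{\left(V,K \right)} = -1 + 2 V$ ($N{\left(V,K \right)} = V + \left(-1 + V\right) = -1 + 2 V$)
$L = 224$ ($L = 4 \cdot 8 \left(-1 + 2 \cdot 4\right) = 4 \cdot 8 \left(-1 + 8\right) = 4 \cdot 8 \cdot 7 = 4 \cdot 56 = 224$)
$\left(L - 10\right)^{2} = \left(224 - 10\right)^{2} = 214^{2} = 45796$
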